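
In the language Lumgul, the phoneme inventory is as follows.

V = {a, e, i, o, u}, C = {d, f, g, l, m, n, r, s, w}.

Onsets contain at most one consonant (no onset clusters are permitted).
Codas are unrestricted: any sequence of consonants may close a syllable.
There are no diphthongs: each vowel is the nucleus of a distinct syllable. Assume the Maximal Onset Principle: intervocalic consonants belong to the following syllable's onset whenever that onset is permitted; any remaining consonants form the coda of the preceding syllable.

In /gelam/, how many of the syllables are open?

Vowels present: e, a; each is a nucleus, giving 2 syllables.
/e…a/ gap (V1→V2): /l/ → onset of the next syllable (single consonants are always licit onsets).
So the parse is ge.lam.
Classifying each syllable: /ge/ (open), /lam/ (closed).
Open syllables: 1.

1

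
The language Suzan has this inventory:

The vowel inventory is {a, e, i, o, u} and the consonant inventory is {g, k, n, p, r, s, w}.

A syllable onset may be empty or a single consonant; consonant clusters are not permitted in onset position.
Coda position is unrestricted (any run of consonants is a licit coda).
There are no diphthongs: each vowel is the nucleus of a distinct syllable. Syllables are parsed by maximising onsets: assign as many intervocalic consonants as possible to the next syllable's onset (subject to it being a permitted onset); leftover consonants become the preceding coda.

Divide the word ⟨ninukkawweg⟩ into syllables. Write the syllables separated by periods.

ni.nuk.kaw.weg

Vowels present: i, u, a, e; each is a nucleus, giving 4 syllables.
/i…u/ gap (V1→V2): just /n/ — single C goes to the following onset.
/u…a/ gap (V2→V3): /kk/ splits as /k/ + /k/ (/k/ is the longest suffix that is a licit onset).
/a…e/ gap (V3→V4): /ww/ splits as /w/ + /w/ (/w/ is the longest suffix that is a licit onset).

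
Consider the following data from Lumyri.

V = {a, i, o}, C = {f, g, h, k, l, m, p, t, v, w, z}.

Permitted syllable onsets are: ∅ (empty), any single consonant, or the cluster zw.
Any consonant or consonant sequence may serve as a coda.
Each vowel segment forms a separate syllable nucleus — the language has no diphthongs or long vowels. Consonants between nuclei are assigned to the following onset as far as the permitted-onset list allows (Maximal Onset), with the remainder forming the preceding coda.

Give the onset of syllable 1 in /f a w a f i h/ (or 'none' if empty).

Vowels present: a, a, i; each is a nucleus, giving 3 syllables.
σ1/σ2 boundary: /w/ is a single consonant, so it becomes the next onset.
σ2/σ3 boundary: /f/ → onset of the next syllable (single consonants are always licit onsets).
Syllabification: fa.wa.fih.
Syllable 1 is /fa/: onset /f/, nucleus /a/, coda ∅.

f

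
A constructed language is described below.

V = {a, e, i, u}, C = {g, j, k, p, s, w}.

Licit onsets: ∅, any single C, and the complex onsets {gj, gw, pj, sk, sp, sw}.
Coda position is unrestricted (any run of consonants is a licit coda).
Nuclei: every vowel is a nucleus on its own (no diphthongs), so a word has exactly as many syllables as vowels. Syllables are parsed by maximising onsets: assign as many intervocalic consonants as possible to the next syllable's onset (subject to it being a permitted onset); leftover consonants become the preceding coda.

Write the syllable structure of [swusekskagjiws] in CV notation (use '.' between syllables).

CCV.CVC.CCV.CCVCC

Vowels present: u, e, a, i; each is a nucleus, giving 4 syllables.
σ1/σ2 boundary: /s/ is a single consonant, so it becomes the next onset.
σ2/σ3 boundary: /ksk/ splits as /k/ + /sk/ (/sk/ is the longest suffix that is a licit onset).
σ3/σ4 boundary: /gj/ — entire cluster is a permitted onset → onset /gj/, coda ∅.
Result: swu.sek.ska.gjiws.
Mapping each syllable to C/V: /swu/ → CCV, /sek/ → CVC, /ska/ → CCV, /gjiws/ → CCVCC.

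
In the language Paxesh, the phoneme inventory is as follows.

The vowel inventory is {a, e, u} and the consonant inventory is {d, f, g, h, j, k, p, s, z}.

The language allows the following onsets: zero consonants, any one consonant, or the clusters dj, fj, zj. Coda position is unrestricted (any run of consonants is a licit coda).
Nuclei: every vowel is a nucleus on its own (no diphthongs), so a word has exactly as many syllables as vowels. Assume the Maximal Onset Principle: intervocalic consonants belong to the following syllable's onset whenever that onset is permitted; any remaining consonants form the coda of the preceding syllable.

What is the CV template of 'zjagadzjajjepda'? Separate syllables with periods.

CCV.CVC.CCVC.CVC.CV

Vowels present: a, a, a, e, a; each is a nucleus, giving 5 syllables.
/a…a/ gap (V1→V2): /g/ → onset of the next syllable (single consonants are always licit onsets).
/a…a/ gap (V2→V3): cluster /dzj/ — the longest permitted-onset suffix is /zj/; onset = /zj/, preceding coda = /d/.
/a…e/ gap (V3→V4): /jj/; trying suffixes from longest down, /j/ is the first permitted one, so coda /j/ | onset /j/.
/e…a/ gap (V4→V5): /pd/ splits as /p/ + /d/ (/d/ is the longest suffix that is a licit onset).
Result: zja.gad.zjaj.jep.da.
Mapping each syllable to C/V: /zja/ → CCV, /gad/ → CVC, /zjaj/ → CCVC, /jep/ → CVC, /da/ → CV.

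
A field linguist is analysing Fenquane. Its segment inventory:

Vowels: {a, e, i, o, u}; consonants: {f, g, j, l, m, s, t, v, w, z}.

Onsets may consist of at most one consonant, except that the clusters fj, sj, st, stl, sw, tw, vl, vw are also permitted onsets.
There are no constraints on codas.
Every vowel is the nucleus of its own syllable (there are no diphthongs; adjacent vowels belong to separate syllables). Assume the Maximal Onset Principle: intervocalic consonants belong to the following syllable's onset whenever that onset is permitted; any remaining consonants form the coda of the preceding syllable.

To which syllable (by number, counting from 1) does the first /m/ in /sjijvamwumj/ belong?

2

Nuclei (vowels): i, a, u → 3 syllables.
/i…a/ gap (V1→V2): cluster /jv/ — the longest permitted-onset suffix is /v/; onset = /v/, preceding coda = /j/.
/a…u/ gap (V2→V3): cluster /mw/ — the longest permitted-onset suffix is /w/; onset = /w/, preceding coda = /m/.
So the parse is sjij.vam.wumj.
The first /m/ is in the coda of syllable 2 (/vam/).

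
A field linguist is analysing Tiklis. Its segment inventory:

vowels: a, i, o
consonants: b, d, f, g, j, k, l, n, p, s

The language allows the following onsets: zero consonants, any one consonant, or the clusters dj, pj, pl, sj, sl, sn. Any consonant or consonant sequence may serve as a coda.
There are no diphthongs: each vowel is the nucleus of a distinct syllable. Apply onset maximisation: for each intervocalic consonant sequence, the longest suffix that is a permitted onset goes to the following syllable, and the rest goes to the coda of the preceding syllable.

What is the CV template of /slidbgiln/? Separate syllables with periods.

CCVCC.CVCC

Vowels present: i, i; each is a nucleus, giving 2 syllables.
Between /i/ (V1) and /i/ (V2): /dbg/ — longest licit onset from the right is /g/, leaving /db/ as coda.
Result: slidb.giln.
Mapping each syllable to C/V: /slidb/ → CCVCC, /giln/ → CVCC.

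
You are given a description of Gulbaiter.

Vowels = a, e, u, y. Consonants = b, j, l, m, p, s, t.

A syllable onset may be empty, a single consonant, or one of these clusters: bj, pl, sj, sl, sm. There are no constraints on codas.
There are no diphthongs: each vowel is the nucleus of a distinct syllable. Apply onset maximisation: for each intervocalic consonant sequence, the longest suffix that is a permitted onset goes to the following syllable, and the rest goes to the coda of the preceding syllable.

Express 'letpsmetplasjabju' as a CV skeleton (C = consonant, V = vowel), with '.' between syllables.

CVCC.CCVC.CCV.CCV.CCV

The vowels are e, e, a, a, u — 5 nuclei, so 5 syllables.
Between /e/ (V1) and /e/ (V2): /tpsm/; trying suffixes from longest down, /sm/ is the first permitted one, so coda /tp/ | onset /sm/.
Between /e/ (V2) and /a/ (V3): /tpl/ — longest licit onset from the right is /pl/, leaving /t/ as coda.
Between /a/ (V3) and /a/ (V4): /sj/ — entire cluster is a permitted onset → onset /sj/, coda ∅.
Between /a/ (V4) and /u/ (V5): /bj/ — entire cluster is a permitted onset → onset /bj/, coda ∅.
Putting it together: letp.smet.pla.sja.bju.
Mapping each syllable to C/V: /letp/ → CVCC, /smet/ → CCVC, /pla/ → CCV, /sja/ → CCV, /bju/ → CCV.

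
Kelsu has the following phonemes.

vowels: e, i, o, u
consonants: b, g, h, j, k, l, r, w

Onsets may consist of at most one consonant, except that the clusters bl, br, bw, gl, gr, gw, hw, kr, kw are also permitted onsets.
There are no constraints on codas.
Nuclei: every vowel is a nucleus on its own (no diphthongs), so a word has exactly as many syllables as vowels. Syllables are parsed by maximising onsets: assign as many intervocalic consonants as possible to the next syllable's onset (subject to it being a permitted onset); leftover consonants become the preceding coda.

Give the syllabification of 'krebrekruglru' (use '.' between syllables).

The vowels are e, e, u, u — 4 nuclei, so 4 syllables.
/e…e/ gap (V1→V2): cluster /br/ — /br/ is itself a permitted onset, so the whole cluster goes right; preceding coda = ∅.
/e…u/ gap (V2→V3): /kr/ — entire cluster is a permitted onset → onset /kr/, coda ∅.
/u…u/ gap (V3→V4): /glr/ splits as /gl/ + /r/ (/r/ is the longest suffix that is a licit onset).

kre.bre.krugl.ru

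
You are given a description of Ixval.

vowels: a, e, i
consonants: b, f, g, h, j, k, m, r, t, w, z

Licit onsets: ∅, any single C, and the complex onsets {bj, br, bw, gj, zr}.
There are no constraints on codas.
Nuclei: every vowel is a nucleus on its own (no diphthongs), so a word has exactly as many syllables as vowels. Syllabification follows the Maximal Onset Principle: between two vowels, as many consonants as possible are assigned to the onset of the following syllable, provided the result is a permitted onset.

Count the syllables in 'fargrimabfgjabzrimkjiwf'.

6

Nuclei (vowels): a, i, a, a, i, i → 6 syllables.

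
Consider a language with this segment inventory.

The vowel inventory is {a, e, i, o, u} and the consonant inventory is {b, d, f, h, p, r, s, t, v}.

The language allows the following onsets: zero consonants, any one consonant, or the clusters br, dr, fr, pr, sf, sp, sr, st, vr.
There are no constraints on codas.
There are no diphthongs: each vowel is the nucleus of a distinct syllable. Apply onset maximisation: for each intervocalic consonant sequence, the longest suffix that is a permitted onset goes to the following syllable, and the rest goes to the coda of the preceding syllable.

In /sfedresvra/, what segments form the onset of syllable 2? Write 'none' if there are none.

The vowels are e, e, a — 3 nuclei, so 3 syllables.
/e…e/ gap (V1→V2): /dr/ — entire cluster is a permitted onset → onset /dr/, coda ∅.
/e…a/ gap (V2→V3): /svr/ splits as /s/ + /vr/ (/vr/ is the longest suffix that is a licit onset).
Putting it together: sfe.dres.vra.
Syllable 2 is /dres/: onset /dr/, nucleus /e/, coda /s/.

dr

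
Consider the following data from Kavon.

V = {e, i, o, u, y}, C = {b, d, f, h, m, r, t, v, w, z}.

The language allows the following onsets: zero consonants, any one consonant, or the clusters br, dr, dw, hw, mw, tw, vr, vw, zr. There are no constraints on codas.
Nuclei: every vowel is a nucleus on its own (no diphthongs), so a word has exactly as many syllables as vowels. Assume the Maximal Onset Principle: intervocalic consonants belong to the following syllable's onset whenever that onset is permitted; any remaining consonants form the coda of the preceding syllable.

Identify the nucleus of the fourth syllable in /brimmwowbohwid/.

Vowels present: i, o, o, i; each is a nucleus, giving 4 syllables.
The fourth nucleus (vowel 4 from the left) is /i/.

i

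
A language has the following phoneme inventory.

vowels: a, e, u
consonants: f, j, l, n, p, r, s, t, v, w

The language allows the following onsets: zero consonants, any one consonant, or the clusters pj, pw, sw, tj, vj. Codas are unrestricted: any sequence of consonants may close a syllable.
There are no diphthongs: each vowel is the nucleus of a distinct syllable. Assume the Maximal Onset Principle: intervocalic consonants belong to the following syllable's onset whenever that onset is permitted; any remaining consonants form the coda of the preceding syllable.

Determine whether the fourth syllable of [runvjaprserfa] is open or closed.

open

Vowels present: u, a, e, a; each is a nucleus, giving 4 syllables.
σ1/σ2 boundary: cluster /nvj/ — the longest permitted-onset suffix is /vj/; onset = /vj/, preceding coda = /n/.
σ2/σ3 boundary: cluster /prs/ — the longest permitted-onset suffix is /s/; onset = /s/, preceding coda = /pr/.
σ3/σ4 boundary: /rf/ splits as /r/ + /f/ (/f/ is the longest suffix that is a licit onset).
Syllabification: run.vjapr.ser.fa.
Syllable 4 is /fa/; it ends in its nucleus with no coda, so it is open.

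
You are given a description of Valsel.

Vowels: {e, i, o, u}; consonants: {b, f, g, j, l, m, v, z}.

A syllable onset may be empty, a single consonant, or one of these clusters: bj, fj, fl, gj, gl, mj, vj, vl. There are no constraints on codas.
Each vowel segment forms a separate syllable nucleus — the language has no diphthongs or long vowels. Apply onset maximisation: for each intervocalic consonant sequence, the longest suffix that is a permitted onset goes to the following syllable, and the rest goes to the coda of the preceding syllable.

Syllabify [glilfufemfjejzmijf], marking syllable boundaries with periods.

Vowels present: i, u, e, e, i; each is a nucleus, giving 5 syllables.
V1 /i/ – V2 /u/: /lf/ splits as /l/ + /f/ (/f/ is the longest suffix that is a licit onset).
V2 /u/ – V3 /e/: /f/ → onset of the next syllable (single consonants are always licit onsets).
V3 /e/ – V4 /e/: /mfj/; trying suffixes from longest down, /fj/ is the first permitted one, so coda /m/ | onset /fj/.
V4 /e/ – V5 /i/: /jzm/; trying suffixes from longest down, /m/ is the first permitted one, so coda /jz/ | onset /m/.

glil.fu.fem.fjejz.mijf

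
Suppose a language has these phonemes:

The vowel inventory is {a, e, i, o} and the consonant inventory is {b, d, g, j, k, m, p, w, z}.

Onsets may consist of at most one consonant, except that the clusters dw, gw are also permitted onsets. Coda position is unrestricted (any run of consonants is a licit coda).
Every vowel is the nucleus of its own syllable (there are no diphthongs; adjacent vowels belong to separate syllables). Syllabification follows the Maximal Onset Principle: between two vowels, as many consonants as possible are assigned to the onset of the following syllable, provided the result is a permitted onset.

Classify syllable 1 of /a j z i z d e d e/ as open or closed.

closed

The vowels are a, i, e, e — 4 nuclei, so 4 syllables.
Between /a/ (V1) and /i/ (V2): /jz/ — longest licit onset from the right is /z/, leaving /j/ as coda.
Between /i/ (V2) and /e/ (V3): /zd/ — longest licit onset from the right is /d/, leaving /z/ as coda.
Between /e/ (V3) and /e/ (V4): /d/ is a single consonant, so it becomes the next onset.
Syllabification: aj.ziz.de.de.
Syllable 1 is /aj/ with coda /j/, so it is closed.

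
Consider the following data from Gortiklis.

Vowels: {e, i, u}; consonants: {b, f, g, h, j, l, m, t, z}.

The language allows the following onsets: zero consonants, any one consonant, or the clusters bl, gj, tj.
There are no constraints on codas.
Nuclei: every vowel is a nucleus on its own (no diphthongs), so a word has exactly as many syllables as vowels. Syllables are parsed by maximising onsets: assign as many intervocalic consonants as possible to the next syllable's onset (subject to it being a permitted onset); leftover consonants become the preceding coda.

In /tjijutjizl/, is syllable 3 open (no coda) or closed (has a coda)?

Nuclei (vowels): i, u, i → 3 syllables.
Between /i/ (V1) and /u/ (V2): /j/ → onset of the next syllable (single consonants are always licit onsets).
Between /u/ (V2) and /i/ (V3): /tj/ — entire cluster is a permitted onset → onset /tj/, coda ∅.
Result: tji.ju.tjizl.
Syllable 3 is /tjizl/ with coda /zl/, so it is closed.

closed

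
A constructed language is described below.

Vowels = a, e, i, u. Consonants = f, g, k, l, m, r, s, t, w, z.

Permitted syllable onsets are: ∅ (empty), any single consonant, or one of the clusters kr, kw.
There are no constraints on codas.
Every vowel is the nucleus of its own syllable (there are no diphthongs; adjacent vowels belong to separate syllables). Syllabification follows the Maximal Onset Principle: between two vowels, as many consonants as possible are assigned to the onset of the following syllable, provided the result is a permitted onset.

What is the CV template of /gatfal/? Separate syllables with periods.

CVC.CVC

The vowels are a, a — 2 nuclei, so 2 syllables.
σ1/σ2 boundary: /tf/ splits as /t/ + /f/ (/f/ is the longest suffix that is a licit onset).
Putting it together: gat.fal.
Mapping each syllable to C/V: /gat/ → CVC, /fal/ → CVC.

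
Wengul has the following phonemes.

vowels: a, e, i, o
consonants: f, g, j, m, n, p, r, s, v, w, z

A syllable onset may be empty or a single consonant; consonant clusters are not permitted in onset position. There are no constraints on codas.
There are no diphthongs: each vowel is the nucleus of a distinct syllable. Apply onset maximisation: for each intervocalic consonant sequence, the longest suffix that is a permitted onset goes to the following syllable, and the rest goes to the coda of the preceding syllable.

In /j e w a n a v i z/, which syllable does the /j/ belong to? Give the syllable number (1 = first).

Vowels present: e, a, a, i; each is a nucleus, giving 4 syllables.
σ1/σ2 boundary: /w/ is a single consonant, so it becomes the next onset.
σ2/σ3 boundary: /n/ → onset of the next syllable (single consonants are always licit onsets).
σ3/σ4 boundary: just /v/ — single C goes to the following onset.
Result: je.wa.na.viz.
The /j/ is in the onset of syllable 1 (/je/).

1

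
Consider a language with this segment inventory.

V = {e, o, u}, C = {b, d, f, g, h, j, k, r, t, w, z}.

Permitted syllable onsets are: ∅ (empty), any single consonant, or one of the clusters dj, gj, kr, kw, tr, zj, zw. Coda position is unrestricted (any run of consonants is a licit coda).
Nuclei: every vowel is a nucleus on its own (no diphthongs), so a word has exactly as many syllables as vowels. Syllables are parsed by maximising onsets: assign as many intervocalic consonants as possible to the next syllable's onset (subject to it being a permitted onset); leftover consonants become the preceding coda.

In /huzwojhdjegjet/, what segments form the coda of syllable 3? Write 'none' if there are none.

none

The vowels are u, o, e, e — 4 nuclei, so 4 syllables.
σ1/σ2 boundary: /zw/ — entire cluster is a permitted onset → onset /zw/, coda ∅.
σ2/σ3 boundary: /jhdj/ splits as /jh/ + /dj/ (/dj/ is the longest suffix that is a licit onset).
σ3/σ4 boundary: /gj/ — entire cluster is a permitted onset → onset /gj/, coda ∅.
Putting it together: hu.zwojh.dje.gjet.
Syllable 3 is /dje/: onset /dj/, nucleus /e/, coda ∅.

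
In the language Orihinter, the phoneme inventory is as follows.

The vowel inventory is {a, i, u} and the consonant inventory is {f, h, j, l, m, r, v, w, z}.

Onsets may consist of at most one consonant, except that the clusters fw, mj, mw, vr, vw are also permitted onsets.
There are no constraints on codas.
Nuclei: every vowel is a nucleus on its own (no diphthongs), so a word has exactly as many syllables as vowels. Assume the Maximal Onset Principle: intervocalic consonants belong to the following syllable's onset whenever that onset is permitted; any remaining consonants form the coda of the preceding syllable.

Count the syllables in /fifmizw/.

2

Vowels present: i, i; each is a nucleus, giving 2 syllables.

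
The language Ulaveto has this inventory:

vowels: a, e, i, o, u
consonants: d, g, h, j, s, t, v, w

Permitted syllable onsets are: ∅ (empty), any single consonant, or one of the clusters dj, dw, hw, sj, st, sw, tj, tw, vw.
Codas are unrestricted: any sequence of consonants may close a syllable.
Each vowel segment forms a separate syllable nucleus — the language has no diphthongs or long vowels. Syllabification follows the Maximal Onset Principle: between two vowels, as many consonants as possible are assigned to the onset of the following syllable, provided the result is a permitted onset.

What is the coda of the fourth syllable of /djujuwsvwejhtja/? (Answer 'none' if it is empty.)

Nuclei (vowels): u, u, e, a → 4 syllables.
Between /u/ (V1) and /u/ (V2): /j/ → onset of the next syllable (single consonants are always licit onsets).
Between /u/ (V2) and /e/ (V3): /wsvw/; trying suffixes from longest down, /vw/ is the first permitted one, so coda /ws/ | onset /vw/.
Between /e/ (V3) and /a/ (V4): /jhtj/; trying suffixes from longest down, /tj/ is the first permitted one, so coda /jh/ | onset /tj/.
Putting it together: dju.juws.vwejh.tja.
Syllable 4 is /tja/: onset /tj/, nucleus /a/, coda ∅.

none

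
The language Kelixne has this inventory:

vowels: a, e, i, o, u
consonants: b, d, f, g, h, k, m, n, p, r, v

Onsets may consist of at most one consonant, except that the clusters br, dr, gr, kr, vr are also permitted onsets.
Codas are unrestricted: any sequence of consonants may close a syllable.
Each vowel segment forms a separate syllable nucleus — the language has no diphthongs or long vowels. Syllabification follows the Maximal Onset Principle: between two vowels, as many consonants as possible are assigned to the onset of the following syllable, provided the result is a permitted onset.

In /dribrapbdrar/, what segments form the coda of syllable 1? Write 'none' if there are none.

Nuclei (vowels): i, a, a → 3 syllables.
Between /i/ (V1) and /a/ (V2): cluster /br/ — /br/ is itself a permitted onset, so the whole cluster goes right; preceding coda = ∅.
Between /a/ (V2) and /a/ (V3): /pbdr/ — longest licit onset from the right is /dr/, leaving /pb/ as coda.
Syllabification: dri.brapb.drar.
Syllable 1 is /dri/: onset /dr/, nucleus /i/, coda ∅.

none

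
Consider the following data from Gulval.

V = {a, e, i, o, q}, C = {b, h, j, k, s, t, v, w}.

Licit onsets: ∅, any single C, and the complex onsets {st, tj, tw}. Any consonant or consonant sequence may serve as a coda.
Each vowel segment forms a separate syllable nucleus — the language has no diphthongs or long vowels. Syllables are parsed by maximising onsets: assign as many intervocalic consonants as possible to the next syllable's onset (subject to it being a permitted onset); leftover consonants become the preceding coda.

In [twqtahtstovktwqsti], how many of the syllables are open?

The vowels are q, a, o, q, i — 5 nuclei, so 5 syllables.
V1 /q/ – V2 /a/: /t/ is a single consonant, so it becomes the next onset.
V2 /a/ – V3 /o/: /htst/ splits as /ht/ + /st/ (/st/ is the longest suffix that is a licit onset).
V3 /o/ – V4 /q/: /vktw/ — longest licit onset from the right is /tw/, leaving /vk/ as coda.
V4 /q/ – V5 /i/: cluster /st/ — /st/ is itself a permitted onset, so the whole cluster goes right; preceding coda = ∅.
Putting it together: twq.taht.stovk.twq.sti.
Classifying each syllable: /twq/ (open), /taht/ (closed), /stovk/ (closed), /twq/ (open), /sti/ (open).
Open syllables: 3.

3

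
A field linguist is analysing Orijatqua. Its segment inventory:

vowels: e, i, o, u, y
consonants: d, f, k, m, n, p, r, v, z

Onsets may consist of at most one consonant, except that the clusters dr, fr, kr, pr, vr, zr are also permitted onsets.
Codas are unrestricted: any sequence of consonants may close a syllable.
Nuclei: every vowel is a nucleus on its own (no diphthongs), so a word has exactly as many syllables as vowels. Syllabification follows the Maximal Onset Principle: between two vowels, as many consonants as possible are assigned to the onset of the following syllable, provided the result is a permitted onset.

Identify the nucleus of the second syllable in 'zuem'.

Vowels present: u, e; each is a nucleus, giving 2 syllables.
The second nucleus (vowel 2 from the left) is /e/.

e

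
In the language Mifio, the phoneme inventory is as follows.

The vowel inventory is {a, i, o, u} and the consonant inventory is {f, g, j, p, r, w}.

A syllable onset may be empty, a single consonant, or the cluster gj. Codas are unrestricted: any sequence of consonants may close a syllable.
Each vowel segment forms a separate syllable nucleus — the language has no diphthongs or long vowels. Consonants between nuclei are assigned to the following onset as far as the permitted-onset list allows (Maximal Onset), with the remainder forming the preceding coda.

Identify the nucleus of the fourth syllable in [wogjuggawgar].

a

Vowels present: o, u, a, a; each is a nucleus, giving 4 syllables.
The fourth nucleus (vowel 4 from the left) is /a/.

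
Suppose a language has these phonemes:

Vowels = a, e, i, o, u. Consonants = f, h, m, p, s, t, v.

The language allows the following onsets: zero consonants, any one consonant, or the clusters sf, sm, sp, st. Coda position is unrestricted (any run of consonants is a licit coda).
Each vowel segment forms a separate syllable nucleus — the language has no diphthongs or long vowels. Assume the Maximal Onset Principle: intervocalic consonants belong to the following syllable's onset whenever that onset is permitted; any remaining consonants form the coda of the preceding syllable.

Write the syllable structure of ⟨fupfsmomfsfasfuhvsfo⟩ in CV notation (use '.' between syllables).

The vowels are u, o, a, u, o — 5 nuclei, so 5 syllables.
σ1/σ2 boundary: /pfsm/ — longest licit onset from the right is /sm/, leaving /pf/ as coda.
σ2/σ3 boundary: cluster /mfsf/ — the longest permitted-onset suffix is /sf/; onset = /sf/, preceding coda = /mf/.
σ3/σ4 boundary: /sf/ is a licit onset in full, so it all attaches to the next syllable.
σ4/σ5 boundary: /hvsf/ — longest licit onset from the right is /sf/, leaving /hv/ as coda.
Putting it together: fupf.smomf.sfa.sfuhv.sfo.
Mapping each syllable to C/V: /fupf/ → CVCC, /smomf/ → CCVCC, /sfa/ → CCV, /sfuhv/ → CCVCC, /sfo/ → CCV.

CVCC.CCVCC.CCV.CCVCC.CCV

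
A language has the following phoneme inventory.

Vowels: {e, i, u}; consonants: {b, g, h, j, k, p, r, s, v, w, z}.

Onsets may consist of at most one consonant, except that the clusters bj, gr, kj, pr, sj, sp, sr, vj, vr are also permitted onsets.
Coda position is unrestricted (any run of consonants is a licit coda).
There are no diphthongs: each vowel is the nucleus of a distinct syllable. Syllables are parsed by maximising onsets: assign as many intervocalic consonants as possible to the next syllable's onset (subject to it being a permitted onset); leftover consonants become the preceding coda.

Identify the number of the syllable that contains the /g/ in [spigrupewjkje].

2

Nuclei (vowels): i, u, e, e → 4 syllables.
V1 /i/ – V2 /u/: /gr/ is a licit onset in full, so it all attaches to the next syllable.
V2 /u/ – V3 /e/: /p/ is a single consonant, so it becomes the next onset.
V3 /e/ – V4 /e/: /wjkj/ — longest licit onset from the right is /kj/, leaving /wj/ as coda.
Result: spi.gru.pewj.kje.
The /g/ is in the onset of syllable 2 (/gru/).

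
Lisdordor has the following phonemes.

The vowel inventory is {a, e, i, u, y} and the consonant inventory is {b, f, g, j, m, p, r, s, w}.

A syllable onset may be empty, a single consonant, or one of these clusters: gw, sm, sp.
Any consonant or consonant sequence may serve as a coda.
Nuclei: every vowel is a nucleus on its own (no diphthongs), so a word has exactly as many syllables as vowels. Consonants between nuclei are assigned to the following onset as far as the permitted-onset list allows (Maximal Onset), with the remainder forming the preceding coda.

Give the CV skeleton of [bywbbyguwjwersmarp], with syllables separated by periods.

CVCC.CV.CVCC.CVC.CCVCC

The vowels are y, y, u, e, a — 5 nuclei, so 5 syllables.
/y…y/ gap (V1→V2): /wbb/; trying suffixes from longest down, /b/ is the first permitted one, so coda /wb/ | onset /b/.
/y…u/ gap (V2→V3): /g/ is a single consonant, so it becomes the next onset.
/u…e/ gap (V3→V4): /wjw/ — longest licit onset from the right is /w/, leaving /wj/ as coda.
/e…a/ gap (V4→V5): /rsm/ — longest licit onset from the right is /sm/, leaving /r/ as coda.
Result: bywb.by.guwj.wer.smarp.
Mapping each syllable to C/V: /bywb/ → CVCC, /by/ → CV, /guwj/ → CVCC, /wer/ → CVC, /smarp/ → CCVCC.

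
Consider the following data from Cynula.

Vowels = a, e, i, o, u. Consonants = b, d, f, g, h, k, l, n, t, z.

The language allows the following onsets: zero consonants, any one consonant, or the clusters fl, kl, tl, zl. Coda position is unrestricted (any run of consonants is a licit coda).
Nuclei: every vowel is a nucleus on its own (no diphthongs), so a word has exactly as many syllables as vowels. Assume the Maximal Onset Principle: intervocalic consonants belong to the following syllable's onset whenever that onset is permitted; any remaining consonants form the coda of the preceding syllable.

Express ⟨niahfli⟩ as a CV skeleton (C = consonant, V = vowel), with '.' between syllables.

CV.VC.CCV

The vowels are i, a, i — 3 nuclei, so 3 syllables.
V1 /i/ – V2 /a/: nothing intervenes; syllable break is V.V.
V2 /a/ – V3 /i/: /hfl/; trying suffixes from longest down, /fl/ is the first permitted one, so coda /h/ | onset /fl/.
Syllabification: ni.ah.fli.
Mapping each syllable to C/V: /ni/ → CV, /ah/ → VC, /fli/ → CCV.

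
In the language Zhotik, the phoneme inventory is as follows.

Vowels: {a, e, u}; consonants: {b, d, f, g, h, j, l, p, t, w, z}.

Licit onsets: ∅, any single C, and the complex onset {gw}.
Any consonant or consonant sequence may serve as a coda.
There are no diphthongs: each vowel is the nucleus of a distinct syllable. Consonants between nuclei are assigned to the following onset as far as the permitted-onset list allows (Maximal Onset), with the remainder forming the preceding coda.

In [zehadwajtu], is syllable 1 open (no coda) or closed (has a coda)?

Nuclei (vowels): e, a, a, u → 4 syllables.
V1 /e/ – V2 /a/: /h/ → onset of the next syllable (single consonants are always licit onsets).
V2 /a/ – V3 /a/: /dw/ splits as /d/ + /w/ (/w/ is the longest suffix that is a licit onset).
V3 /a/ – V4 /u/: cluster /jt/ — the longest permitted-onset suffix is /t/; onset = /t/, preceding coda = /j/.
So the parse is ze.had.waj.tu.
Syllable 1 is /ze/; it ends in its nucleus with no coda, so it is open.

open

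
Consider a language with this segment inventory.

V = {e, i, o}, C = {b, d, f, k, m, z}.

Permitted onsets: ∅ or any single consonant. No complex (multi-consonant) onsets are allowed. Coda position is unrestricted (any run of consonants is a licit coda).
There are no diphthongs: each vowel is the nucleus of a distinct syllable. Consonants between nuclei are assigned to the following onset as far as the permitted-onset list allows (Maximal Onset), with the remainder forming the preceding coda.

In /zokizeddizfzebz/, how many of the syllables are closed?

Vowels present: o, i, e, i, e; each is a nucleus, giving 5 syllables.
/o…i/ gap (V1→V2): /k/ is a single consonant, so it becomes the next onset.
/i…e/ gap (V2→V3): /z/ is a single consonant, so it becomes the next onset.
/e…i/ gap (V3→V4): /dd/; trying suffixes from longest down, /d/ is the first permitted one, so coda /d/ | onset /d/.
/i…e/ gap (V4→V5): /zfz/; trying suffixes from longest down, /z/ is the first permitted one, so coda /zf/ | onset /z/.
Putting it together: zo.ki.zed.dizf.zebz.
Classifying each syllable: /zo/ (open), /ki/ (open), /zed/ (closed), /dizf/ (closed), /zebz/ (closed).
Closed syllables: 3.

3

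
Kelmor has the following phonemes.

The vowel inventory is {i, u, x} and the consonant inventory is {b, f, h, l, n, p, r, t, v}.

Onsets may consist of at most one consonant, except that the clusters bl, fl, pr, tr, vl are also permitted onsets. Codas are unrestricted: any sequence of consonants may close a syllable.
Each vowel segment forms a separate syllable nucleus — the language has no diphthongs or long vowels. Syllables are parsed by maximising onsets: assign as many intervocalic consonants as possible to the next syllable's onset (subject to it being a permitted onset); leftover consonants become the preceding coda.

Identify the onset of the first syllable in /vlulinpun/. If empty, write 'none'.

Vowels present: u, i, u; each is a nucleus, giving 3 syllables.
Between /u/ (V1) and /i/ (V2): /l/ is a single consonant, so it becomes the next onset.
Between /i/ (V2) and /u/ (V3): cluster /np/ — the longest permitted-onset suffix is /p/; onset = /p/, preceding coda = /n/.
Result: vlu.lin.pun.
Syllable 1 is /vlu/: onset /vl/, nucleus /u/, coda ∅.

vl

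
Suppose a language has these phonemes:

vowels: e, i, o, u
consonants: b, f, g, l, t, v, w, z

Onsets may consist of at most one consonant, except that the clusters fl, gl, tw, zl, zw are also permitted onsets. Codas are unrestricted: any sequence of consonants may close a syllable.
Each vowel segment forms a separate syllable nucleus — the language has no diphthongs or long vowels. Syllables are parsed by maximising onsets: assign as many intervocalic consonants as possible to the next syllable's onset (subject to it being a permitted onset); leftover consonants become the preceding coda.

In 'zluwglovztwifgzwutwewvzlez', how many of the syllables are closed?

5

Nuclei (vowels): u, o, i, u, e, e → 6 syllables.
σ1/σ2 boundary: cluster /wgl/ — the longest permitted-onset suffix is /gl/; onset = /gl/, preceding coda = /w/.
σ2/σ3 boundary: cluster /vztw/ — the longest permitted-onset suffix is /tw/; onset = /tw/, preceding coda = /vz/.
σ3/σ4 boundary: /fgzw/ — longest licit onset from the right is /zw/, leaving /fg/ as coda.
σ4/σ5 boundary: cluster /tw/ — /tw/ is itself a permitted onset, so the whole cluster goes right; preceding coda = ∅.
σ5/σ6 boundary: /wvzl/ splits as /wv/ + /zl/ (/zl/ is the longest suffix that is a licit onset).
Syllabification: zluw.glovz.twifg.zwu.twewv.zlez.
Classifying each syllable: /zluw/ (closed), /glovz/ (closed), /twifg/ (closed), /zwu/ (open), /twewv/ (closed), /zlez/ (closed).
Closed syllables: 5.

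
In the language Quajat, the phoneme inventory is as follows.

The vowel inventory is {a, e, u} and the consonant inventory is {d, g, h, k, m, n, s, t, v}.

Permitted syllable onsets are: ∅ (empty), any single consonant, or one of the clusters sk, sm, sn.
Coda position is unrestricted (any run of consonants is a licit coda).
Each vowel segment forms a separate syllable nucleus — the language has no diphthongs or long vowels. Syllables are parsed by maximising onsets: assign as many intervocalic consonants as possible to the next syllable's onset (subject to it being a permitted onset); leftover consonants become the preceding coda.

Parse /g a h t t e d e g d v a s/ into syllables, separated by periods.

gaht.te.degd.vas

The vowels are a, e, e, a — 4 nuclei, so 4 syllables.
V1 /a/ – V2 /e/: /htt/ splits as /ht/ + /t/ (/t/ is the longest suffix that is a licit onset).
V2 /e/ – V3 /e/: /d/ → onset of the next syllable (single consonants are always licit onsets).
V3 /e/ – V4 /a/: /gdv/ — longest licit onset from the right is /v/, leaving /gd/ as coda.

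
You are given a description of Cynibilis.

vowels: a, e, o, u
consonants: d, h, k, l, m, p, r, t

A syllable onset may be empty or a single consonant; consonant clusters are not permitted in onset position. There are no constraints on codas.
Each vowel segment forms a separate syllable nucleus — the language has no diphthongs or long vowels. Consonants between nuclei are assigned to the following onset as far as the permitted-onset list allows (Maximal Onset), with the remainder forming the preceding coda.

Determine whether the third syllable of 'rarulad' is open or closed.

The vowels are a, u, a — 3 nuclei, so 3 syllables.
V1 /a/ – V2 /u/: /r/ → onset of the next syllable (single consonants are always licit onsets).
V2 /u/ – V3 /a/: /l/ is a single consonant, so it becomes the next onset.
Result: ra.ru.lad.
Syllable 3 is /lad/ with coda /d/, so it is closed.

closed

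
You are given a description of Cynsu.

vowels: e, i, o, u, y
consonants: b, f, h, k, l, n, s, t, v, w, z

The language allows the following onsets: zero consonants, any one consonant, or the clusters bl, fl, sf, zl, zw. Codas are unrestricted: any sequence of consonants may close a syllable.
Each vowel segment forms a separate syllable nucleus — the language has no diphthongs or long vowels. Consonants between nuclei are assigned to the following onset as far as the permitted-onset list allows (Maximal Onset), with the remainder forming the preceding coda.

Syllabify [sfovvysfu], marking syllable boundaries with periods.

Nuclei (vowels): o, y, u → 3 syllables.
V1 /o/ – V2 /y/: /vv/; trying suffixes from longest down, /v/ is the first permitted one, so coda /v/ | onset /v/.
V2 /y/ – V3 /u/: /sf/ — entire cluster is a permitted onset → onset /sf/, coda ∅.

sfov.vy.sfu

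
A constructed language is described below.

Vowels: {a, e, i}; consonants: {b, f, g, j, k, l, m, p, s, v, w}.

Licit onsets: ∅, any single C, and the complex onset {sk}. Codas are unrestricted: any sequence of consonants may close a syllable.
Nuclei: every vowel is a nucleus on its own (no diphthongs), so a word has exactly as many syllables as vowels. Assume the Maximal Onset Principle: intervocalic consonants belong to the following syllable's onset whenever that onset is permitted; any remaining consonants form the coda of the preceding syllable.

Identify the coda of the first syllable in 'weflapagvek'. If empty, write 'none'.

The vowels are e, a, a, e — 4 nuclei, so 4 syllables.
V1 /e/ – V2 /a/: cluster /fl/ — the longest permitted-onset suffix is /l/; onset = /l/, preceding coda = /f/.
V2 /a/ – V3 /a/: just /p/ — single C goes to the following onset.
V3 /a/ – V4 /e/: /gv/; trying suffixes from longest down, /v/ is the first permitted one, so coda /g/ | onset /v/.
Putting it together: wef.la.pag.vek.
Syllable 1 is /wef/: onset /w/, nucleus /e/, coda /f/.

f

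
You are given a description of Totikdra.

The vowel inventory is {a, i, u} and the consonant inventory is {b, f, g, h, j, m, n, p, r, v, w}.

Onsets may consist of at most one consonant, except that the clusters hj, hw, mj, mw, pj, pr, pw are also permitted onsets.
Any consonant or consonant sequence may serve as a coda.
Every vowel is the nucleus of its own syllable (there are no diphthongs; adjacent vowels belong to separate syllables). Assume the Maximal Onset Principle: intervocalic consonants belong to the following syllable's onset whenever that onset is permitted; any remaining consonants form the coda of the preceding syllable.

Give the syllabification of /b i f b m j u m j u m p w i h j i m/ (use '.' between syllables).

bifb.mju.mjum.pwi.hjim

The vowels are i, u, u, i, i — 5 nuclei, so 5 syllables.
Between /i/ (V1) and /u/ (V2): /fbmj/ splits as /fb/ + /mj/ (/mj/ is the longest suffix that is a licit onset).
Between /u/ (V2) and /u/ (V3): /mj/ is a licit onset in full, so it all attaches to the next syllable.
Between /u/ (V3) and /i/ (V4): /mpw/ — longest licit onset from the right is /pw/, leaving /m/ as coda.
Between /i/ (V4) and /i/ (V5): /hj/ is a licit onset in full, so it all attaches to the next syllable.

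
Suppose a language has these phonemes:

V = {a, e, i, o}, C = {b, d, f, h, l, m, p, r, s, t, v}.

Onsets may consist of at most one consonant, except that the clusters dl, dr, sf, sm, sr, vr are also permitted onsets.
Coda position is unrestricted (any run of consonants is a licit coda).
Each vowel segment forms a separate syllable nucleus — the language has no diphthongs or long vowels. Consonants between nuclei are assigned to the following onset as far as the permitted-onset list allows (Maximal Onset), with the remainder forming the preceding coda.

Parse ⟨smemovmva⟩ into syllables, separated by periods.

sme.movm.va

The vowels are e, o, a — 3 nuclei, so 3 syllables.
/e…o/ gap (V1→V2): /m/ is a single consonant, so it becomes the next onset.
/o…a/ gap (V2→V3): /vmv/ splits as /vm/ + /v/ (/v/ is the longest suffix that is a licit onset).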